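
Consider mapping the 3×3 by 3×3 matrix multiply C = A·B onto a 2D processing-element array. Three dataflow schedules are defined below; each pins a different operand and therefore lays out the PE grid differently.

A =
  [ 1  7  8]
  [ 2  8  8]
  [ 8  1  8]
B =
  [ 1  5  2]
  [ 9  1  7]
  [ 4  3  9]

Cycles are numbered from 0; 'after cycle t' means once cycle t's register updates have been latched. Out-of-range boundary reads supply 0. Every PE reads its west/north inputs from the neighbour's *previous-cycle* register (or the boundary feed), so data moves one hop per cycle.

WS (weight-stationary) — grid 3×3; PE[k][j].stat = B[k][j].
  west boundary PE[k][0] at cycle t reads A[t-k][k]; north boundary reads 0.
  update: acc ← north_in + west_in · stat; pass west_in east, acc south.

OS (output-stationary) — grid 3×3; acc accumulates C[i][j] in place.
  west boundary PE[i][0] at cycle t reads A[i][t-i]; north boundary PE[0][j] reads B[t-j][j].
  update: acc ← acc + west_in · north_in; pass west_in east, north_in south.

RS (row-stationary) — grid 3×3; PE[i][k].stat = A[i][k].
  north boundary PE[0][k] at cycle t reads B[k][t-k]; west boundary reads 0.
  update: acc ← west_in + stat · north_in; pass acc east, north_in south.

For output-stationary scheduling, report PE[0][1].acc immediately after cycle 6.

PE[0][1].acc = 36

OS 3×3: PE[0][1] cycle-by-cycle (with neighbour feeds):
  step 0 · PE0,0: acc=1; fwd→1 fwd↓1
  step 0 · PE0,1: acc=0; fwd→0 fwd↓0
  step 1 · PE0,0: acc=64; fwd→7 fwd↓9
  step 1 · PE0,1: acc=5; fwd→1 fwd↓5
  step 2 · PE0,0: acc=96; fwd→8 fwd↓4
  step 2 · PE0,1: acc=12; fwd→7 fwd↓1
  step 3 · PE0,0: acc=96; fwd→0 fwd↓0
  step 3 · PE0,1: acc=36; fwd→8 fwd↓3
  step 4 · PE0,0: acc=96; fwd→0 fwd↓0
  step 4 · PE0,1: acc=36; fwd→0 fwd↓0
  step 5 · PE0,0: acc=96; fwd→0 fwd↓0
  step 5 · PE0,1: acc=36; fwd→0 fwd↓0
  step 6 · PE0,0: acc=96; fwd→0 fwd↓0
  step 6 · PE0,1: acc=36; fwd→0 fwd↓0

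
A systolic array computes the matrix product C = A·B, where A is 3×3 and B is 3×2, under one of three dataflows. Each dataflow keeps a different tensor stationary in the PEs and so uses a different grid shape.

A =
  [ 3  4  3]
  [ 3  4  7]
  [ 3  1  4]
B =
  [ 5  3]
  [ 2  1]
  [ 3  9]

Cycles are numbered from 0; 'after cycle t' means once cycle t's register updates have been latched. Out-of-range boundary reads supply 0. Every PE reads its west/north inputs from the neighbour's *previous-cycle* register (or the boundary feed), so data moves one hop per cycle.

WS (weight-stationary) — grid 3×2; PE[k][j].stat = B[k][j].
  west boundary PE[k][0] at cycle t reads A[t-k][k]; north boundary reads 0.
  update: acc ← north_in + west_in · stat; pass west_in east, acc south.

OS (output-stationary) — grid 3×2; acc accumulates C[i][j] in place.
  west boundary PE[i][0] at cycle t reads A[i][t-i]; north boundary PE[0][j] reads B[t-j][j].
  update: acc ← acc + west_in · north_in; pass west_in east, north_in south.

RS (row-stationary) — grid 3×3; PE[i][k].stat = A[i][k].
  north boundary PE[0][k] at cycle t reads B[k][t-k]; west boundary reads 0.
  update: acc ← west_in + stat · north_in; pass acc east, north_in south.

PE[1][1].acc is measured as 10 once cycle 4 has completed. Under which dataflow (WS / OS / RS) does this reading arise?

dataflow = WS

— WS: 3×2; PE[1][1] trace:
  after 0 — PE[1][1] acc=0, pass-E 0, pass-S 0
  after 1 — PE[1][1] acc=0, pass-E 0, pass-S 0
  after 2 — PE[1][1] acc=13, pass-E 4, pass-S 13
  after 3 — PE[1][1] acc=13, pass-E 4, pass-S 13
  after 4 — PE[1][1] acc=10, pass-E 1, pass-S 10
— OS: 3×2; PE[1][1] trace:
  after 0 — PE[1][1] acc=0, pass-E 0, pass-S 0
  after 1 — PE[1][1] acc=0, pass-E 0, pass-S 0
  after 2 — PE[1][1] acc=9, pass-E 3, pass-S 3
  after 3 — PE[1][1] acc=13, pass-E 4, pass-S 1
  after 4 — PE[1][1] acc=76, pass-E 7, pass-S 9
— RS: 3×3; PE[1][1] trace:
  after 0 — PE[1][1] acc=0, pass-E 0, pass-S 0
  after 1 — PE[1][1] acc=0, pass-E 0, pass-S 0
  after 2 — PE[1][1] acc=23, pass-E 23, pass-S 2
  after 3 — PE[1][1] acc=13, pass-E 13, pass-S 1
  after 4 — PE[1][1] acc=0, pass-E 0, pass-S 0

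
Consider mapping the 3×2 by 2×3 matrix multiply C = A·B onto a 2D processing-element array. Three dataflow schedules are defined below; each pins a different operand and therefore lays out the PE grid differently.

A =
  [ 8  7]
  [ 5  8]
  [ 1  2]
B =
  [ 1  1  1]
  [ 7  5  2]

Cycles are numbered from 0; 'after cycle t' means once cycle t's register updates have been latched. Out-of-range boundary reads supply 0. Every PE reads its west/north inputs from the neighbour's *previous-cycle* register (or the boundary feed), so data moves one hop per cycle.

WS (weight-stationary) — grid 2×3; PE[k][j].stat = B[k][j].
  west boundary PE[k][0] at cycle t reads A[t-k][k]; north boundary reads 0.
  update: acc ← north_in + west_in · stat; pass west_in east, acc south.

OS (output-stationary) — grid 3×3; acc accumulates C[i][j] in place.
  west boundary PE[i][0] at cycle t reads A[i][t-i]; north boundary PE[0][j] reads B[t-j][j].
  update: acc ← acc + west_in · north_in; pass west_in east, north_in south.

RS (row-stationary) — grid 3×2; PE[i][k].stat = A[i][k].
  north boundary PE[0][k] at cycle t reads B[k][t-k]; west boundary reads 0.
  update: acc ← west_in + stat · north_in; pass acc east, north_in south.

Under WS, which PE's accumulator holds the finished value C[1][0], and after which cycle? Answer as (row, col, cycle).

(row, col, cycle) = (1, 0, 2)

WS: C[1][0] accumulates in PE[1][0]:
  step 0 · PE1,0: acc=0; fwd→0 fwd↓0
  step 1 · PE1,0: acc=57; fwd→7 fwd↓57
  step 2 · PE1,0: acc=61; fwd→8 fwd↓61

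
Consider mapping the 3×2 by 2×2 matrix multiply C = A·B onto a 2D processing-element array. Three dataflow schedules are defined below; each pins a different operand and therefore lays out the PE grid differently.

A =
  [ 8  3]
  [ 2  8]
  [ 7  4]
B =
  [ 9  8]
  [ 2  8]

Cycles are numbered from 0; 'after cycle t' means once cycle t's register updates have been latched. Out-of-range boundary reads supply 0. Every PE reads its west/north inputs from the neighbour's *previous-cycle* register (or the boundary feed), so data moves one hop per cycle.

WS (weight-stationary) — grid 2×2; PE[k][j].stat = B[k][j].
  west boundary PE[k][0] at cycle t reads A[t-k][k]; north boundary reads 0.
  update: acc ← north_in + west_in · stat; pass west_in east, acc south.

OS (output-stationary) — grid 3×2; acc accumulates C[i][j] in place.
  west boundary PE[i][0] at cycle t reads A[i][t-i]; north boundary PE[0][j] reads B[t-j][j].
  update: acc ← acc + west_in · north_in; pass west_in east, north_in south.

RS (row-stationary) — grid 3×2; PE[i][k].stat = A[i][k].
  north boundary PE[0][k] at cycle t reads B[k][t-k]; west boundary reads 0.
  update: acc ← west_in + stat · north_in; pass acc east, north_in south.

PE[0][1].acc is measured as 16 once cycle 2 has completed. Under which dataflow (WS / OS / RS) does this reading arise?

dataflow = WS

WS [2×2] PE[0][1] across cycles:
  t=0 PE[0][1]: acc=0 h=0 v=0
  t=1 PE[0][1]: acc=64 h=8 v=64
  t=2 PE[0][1]: acc=16 h=2 v=16
OS [3×2] PE[0][1] across cycles:
  t=0 PE[0][1]: acc=0 h=0 v=0
  t=1 PE[0][1]: acc=64 h=8 v=8
  t=2 PE[0][1]: acc=88 h=3 v=8
RS [3×2] PE[0][1] across cycles:
  t=0 PE[0][1]: acc=0 h=0 v=0
  t=1 PE[0][1]: acc=78 h=78 v=2
  t=2 PE[0][1]: acc=88 h=88 v=8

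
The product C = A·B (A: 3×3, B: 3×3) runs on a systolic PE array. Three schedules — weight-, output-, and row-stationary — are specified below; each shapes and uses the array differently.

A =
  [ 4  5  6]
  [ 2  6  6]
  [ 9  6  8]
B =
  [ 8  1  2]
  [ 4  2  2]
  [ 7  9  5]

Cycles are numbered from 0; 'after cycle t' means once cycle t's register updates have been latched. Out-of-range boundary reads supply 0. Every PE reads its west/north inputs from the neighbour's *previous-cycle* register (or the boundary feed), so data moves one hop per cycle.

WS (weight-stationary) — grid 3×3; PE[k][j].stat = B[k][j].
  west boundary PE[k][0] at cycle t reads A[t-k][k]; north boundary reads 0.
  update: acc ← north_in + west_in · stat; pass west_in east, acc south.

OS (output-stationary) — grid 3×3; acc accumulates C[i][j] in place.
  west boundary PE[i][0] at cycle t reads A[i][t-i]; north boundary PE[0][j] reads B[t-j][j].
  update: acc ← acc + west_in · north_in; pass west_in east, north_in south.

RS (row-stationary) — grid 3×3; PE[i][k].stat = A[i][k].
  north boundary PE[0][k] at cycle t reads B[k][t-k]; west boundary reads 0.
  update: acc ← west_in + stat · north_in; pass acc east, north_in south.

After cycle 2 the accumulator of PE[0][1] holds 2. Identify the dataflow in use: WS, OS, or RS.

dataflow = WS

WS [3×3] PE[0][1] across cycles:
  t=0 PE[0][1]: acc=0 h=0 v=0
  t=1 PE[0][1]: acc=4 h=4 v=4
  t=2 PE[0][1]: acc=2 h=2 v=2
OS [3×3] PE[0][1] across cycles:
  t=0 PE[0][1]: acc=0 h=0 v=0
  t=1 PE[0][1]: acc=4 h=4 v=1
  t=2 PE[0][1]: acc=14 h=5 v=2
RS [3×3] PE[0][1] across cycles:
  t=0 PE[0][1]: acc=0 h=0 v=0
  t=1 PE[0][1]: acc=52 h=52 v=4
  t=2 PE[0][1]: acc=14 h=14 v=2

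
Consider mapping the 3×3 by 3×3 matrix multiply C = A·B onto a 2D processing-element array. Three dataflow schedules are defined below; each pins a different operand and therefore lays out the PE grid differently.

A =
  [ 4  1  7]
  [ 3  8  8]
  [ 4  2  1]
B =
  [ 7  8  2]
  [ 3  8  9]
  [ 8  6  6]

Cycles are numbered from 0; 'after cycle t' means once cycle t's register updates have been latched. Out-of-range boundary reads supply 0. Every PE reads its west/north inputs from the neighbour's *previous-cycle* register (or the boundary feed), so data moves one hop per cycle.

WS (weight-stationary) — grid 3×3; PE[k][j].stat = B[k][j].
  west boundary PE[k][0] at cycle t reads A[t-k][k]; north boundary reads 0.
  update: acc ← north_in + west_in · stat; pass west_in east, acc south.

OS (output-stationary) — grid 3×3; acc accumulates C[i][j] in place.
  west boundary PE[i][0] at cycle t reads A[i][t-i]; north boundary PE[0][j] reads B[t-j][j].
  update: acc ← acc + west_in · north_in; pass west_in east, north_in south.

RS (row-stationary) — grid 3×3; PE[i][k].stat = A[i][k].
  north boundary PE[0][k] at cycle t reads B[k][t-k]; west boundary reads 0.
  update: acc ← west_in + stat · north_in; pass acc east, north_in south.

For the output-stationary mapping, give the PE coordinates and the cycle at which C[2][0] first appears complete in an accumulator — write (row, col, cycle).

(row, col, cycle) = (2, 0, 4)

OS: C[2][0] accumulates in PE[2][0]:
  t=0 PE[2][0]: acc=0 h=0 v=0
  t=1 PE[2][0]: acc=0 h=0 v=0
  t=2 PE[2][0]: acc=28 h=4 v=7
  t=3 PE[2][0]: acc=34 h=2 v=3
  t=4 PE[2][0]: acc=42 h=1 v=8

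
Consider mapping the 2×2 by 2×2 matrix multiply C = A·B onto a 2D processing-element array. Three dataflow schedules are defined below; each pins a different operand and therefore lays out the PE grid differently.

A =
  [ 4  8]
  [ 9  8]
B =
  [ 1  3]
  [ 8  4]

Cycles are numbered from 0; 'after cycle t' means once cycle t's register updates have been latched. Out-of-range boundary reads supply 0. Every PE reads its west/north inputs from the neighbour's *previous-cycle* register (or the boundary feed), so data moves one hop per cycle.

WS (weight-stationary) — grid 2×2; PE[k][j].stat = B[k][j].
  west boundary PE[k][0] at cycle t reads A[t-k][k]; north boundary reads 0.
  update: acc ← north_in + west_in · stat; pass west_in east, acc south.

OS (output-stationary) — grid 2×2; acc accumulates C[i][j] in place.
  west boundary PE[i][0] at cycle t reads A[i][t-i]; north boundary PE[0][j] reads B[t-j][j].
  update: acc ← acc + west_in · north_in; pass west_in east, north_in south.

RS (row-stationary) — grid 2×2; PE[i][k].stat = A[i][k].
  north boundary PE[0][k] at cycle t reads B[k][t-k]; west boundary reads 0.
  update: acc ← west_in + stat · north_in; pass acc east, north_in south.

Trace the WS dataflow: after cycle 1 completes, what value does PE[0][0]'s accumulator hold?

PE[0][0].acc = 9

WS on a 2×2 grid — tracing PE[0][0] and its feeders:
  t=0 PE[0][0]: acc=4 h=4 v=4
  t=1 PE[0][0]: acc=9 h=9 v=9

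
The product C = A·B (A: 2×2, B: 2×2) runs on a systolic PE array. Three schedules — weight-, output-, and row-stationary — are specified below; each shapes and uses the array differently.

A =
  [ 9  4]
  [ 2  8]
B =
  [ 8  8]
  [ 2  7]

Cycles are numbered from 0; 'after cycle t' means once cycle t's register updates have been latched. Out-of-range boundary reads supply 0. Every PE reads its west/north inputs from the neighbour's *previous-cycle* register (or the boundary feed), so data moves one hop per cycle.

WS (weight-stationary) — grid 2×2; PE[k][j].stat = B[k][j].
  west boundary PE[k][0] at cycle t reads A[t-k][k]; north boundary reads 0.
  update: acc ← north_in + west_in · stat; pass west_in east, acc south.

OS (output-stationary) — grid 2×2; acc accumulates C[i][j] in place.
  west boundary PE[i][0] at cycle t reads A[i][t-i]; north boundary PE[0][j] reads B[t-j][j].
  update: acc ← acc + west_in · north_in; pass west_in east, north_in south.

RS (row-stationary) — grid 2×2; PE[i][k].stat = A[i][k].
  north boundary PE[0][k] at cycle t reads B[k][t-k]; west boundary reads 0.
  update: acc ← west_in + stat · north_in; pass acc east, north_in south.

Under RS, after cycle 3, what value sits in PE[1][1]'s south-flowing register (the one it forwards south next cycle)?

RS on a 2×2 grid — tracing PE[1][1] and its feeders:
  c0 r0c1: 0 / 0 / 0
  c0 r1c0: 0 / 0 / 0
  c0 r1c1: 0 / 0 / 0
  c1 r0c1: 80 / 80 / 2
  c1 r1c0: 16 / 16 / 8
  c1 r1c1: 0 / 0 / 0
  c2 r0c1: 100 / 100 / 7
  c2 r1c0: 16 / 16 / 8
  c2 r1c1: 32 / 32 / 2
  c3 r0c1: 0 / 0 / 0
  c3 r1c0: 0 / 0 / 0
  c3 r1c1: 72 / 72 / 7

register = 7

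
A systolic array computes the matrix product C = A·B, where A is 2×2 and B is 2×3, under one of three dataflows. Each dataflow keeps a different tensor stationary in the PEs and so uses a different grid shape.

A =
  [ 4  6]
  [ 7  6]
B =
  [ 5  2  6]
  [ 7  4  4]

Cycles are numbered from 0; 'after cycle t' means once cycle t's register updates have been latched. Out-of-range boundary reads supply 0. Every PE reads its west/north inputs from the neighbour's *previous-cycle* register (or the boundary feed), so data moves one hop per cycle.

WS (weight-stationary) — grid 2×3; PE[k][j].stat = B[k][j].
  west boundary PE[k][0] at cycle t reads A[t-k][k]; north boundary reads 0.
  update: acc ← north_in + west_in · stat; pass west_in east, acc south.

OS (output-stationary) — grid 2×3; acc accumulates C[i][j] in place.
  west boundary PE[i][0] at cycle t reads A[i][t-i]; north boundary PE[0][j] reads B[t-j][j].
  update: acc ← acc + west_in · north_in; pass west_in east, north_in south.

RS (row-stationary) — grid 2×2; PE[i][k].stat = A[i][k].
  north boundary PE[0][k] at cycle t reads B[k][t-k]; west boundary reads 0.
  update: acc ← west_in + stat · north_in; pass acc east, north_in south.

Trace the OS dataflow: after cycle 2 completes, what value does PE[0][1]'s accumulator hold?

Tracing OS — 2×3 array, target PE[0][1]:
  @0  [0,0]  acc 20  |  →4  ↓5
  @0  [0,1]  acc 0  |  →0  ↓0
  @1  [0,0]  acc 62  |  →6  ↓7
  @1  [0,1]  acc 8  |  →4  ↓2
  @2  [0,0]  acc 62  |  →0  ↓0
  @2  [0,1]  acc 32  |  →6  ↓4

PE[0][1].acc = 32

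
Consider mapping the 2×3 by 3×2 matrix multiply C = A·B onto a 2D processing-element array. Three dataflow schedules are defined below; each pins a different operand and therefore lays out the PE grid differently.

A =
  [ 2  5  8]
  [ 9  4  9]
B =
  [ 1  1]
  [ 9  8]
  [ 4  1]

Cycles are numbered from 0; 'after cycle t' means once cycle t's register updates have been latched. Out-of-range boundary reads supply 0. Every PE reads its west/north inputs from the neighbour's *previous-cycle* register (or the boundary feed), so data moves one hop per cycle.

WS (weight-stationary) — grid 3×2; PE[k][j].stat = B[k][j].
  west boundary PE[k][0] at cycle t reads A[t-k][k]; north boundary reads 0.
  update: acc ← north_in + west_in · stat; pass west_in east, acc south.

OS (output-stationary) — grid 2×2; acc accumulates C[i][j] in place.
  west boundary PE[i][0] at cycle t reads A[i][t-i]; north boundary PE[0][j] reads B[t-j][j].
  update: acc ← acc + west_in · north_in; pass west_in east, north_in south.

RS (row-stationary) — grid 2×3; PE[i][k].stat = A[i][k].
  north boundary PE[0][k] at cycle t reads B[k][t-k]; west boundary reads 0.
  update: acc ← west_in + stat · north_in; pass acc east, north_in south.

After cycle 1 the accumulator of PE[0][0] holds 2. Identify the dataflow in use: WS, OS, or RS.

dataflow = RS

WS [3×2] PE[0][0] across cycles:
  [0] (0,0) acc=2 (h:2 v:2)
  [1] (0,0) acc=9 (h:9 v:9)
OS [2×2] PE[0][0] across cycles:
  [0] (0,0) acc=2 (h:2 v:1)
  [1] (0,0) acc=47 (h:5 v:9)
RS [2×3] PE[0][0] across cycles:
  [0] (0,0) acc=2 (h:2 v:1)
  [1] (0,0) acc=2 (h:2 v:1)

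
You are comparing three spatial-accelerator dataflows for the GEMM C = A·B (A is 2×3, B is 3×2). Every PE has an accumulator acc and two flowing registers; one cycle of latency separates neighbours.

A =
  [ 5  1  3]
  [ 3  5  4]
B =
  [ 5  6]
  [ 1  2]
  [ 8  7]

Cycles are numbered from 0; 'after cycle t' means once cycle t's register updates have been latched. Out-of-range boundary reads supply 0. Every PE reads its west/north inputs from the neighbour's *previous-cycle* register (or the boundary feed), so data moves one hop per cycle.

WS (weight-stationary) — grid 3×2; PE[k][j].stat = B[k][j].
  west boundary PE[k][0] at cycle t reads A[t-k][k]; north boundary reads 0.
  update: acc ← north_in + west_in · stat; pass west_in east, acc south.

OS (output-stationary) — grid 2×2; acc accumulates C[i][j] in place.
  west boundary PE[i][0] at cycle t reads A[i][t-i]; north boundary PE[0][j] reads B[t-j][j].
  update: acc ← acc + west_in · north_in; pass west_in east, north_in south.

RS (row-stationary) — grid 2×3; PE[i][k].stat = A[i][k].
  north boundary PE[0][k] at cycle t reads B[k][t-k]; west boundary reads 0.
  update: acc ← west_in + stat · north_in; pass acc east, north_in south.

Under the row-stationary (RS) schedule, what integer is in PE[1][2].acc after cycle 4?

PE[1][2].acc = 56

Tracing RS — 2×3 array, target PE[1][2]:
  0: (0,2).acc=0  regs=<0,0>
  0: (1,1).acc=0  regs=<0,0>
  0: (1,2).acc=0  regs=<0,0>
  1: (0,2).acc=0  regs=<0,0>
  1: (1,1).acc=0  regs=<0,0>
  1: (1,2).acc=0  regs=<0,0>
  2: (0,2).acc=50  regs=<50,8>
  2: (1,1).acc=20  regs=<20,1>
  2: (1,2).acc=0  regs=<0,0>
  3: (0,2).acc=53  regs=<53,7>
  3: (1,1).acc=28  regs=<28,2>
  3: (1,2).acc=52  regs=<52,8>
  4: (0,2).acc=0  regs=<0,0>
  4: (1,1).acc=0  regs=<0,0>
  4: (1,2).acc=56  regs=<56,7>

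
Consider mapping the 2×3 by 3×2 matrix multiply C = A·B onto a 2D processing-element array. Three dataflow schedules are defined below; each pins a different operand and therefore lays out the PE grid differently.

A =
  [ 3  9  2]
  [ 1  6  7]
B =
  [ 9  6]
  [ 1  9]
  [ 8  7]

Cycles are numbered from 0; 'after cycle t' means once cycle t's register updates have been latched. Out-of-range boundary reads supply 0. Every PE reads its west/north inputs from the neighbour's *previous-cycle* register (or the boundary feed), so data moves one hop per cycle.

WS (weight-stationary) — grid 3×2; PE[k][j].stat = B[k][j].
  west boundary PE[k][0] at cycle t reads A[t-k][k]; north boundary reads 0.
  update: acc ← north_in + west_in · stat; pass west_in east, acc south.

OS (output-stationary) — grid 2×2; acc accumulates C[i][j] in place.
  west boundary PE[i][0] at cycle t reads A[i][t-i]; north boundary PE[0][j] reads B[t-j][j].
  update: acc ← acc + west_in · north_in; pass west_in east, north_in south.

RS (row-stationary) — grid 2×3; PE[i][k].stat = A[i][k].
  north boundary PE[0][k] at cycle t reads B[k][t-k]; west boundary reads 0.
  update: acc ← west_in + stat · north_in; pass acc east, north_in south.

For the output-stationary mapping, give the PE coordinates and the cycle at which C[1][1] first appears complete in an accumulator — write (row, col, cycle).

(row, col, cycle) = (1, 1, 4)

OS — PE[1][1] is where C[1][1] collects:
  @0  [1,1]  acc 0  |  →0  ↓0
  @1  [1,1]  acc 0  |  →0  ↓0
  @2  [1,1]  acc 6  |  →1  ↓6
  @3  [1,1]  acc 60  |  →6  ↓9
  @4  [1,1]  acc 109  |  →7  ↓7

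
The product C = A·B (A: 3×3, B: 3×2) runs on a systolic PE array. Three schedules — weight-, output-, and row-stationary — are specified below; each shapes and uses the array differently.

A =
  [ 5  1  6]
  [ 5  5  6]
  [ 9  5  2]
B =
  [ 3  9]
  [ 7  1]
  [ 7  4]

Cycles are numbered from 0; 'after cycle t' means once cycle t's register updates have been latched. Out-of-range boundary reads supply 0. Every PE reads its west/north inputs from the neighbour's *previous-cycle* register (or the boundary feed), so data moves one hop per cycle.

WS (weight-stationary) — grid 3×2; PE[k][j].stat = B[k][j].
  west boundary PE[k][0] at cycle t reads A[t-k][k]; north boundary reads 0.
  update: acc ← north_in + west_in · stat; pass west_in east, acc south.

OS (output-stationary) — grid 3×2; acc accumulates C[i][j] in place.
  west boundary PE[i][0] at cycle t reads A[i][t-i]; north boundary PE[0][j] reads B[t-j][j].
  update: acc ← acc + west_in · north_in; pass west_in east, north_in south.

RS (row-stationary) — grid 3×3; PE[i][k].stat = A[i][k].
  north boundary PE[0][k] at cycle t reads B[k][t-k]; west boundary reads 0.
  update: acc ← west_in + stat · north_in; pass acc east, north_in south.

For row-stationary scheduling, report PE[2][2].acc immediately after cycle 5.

PE[2][2].acc = 94

Tracing RS — 3×3 array, target PE[2][2]:
  t=0 PE[1][2]: acc=0 h=0 v=0
  t=0 PE[2][1]: acc=0 h=0 v=0
  t=0 PE[2][2]: acc=0 h=0 v=0
  t=1 PE[1][2]: acc=0 h=0 v=0
  t=1 PE[2][1]: acc=0 h=0 v=0
  t=1 PE[2][2]: acc=0 h=0 v=0
  t=2 PE[1][2]: acc=0 h=0 v=0
  t=2 PE[2][1]: acc=0 h=0 v=0
  t=2 PE[2][2]: acc=0 h=0 v=0
  t=3 PE[1][2]: acc=92 h=92 v=7
  t=3 PE[2][1]: acc=62 h=62 v=7
  t=3 PE[2][2]: acc=0 h=0 v=0
  t=4 PE[1][2]: acc=74 h=74 v=4
  t=4 PE[2][1]: acc=86 h=86 v=1
  t=4 PE[2][2]: acc=76 h=76 v=7
  t=5 PE[1][2]: acc=0 h=0 v=0
  t=5 PE[2][1]: acc=0 h=0 v=0
  t=5 PE[2][2]: acc=94 h=94 v=4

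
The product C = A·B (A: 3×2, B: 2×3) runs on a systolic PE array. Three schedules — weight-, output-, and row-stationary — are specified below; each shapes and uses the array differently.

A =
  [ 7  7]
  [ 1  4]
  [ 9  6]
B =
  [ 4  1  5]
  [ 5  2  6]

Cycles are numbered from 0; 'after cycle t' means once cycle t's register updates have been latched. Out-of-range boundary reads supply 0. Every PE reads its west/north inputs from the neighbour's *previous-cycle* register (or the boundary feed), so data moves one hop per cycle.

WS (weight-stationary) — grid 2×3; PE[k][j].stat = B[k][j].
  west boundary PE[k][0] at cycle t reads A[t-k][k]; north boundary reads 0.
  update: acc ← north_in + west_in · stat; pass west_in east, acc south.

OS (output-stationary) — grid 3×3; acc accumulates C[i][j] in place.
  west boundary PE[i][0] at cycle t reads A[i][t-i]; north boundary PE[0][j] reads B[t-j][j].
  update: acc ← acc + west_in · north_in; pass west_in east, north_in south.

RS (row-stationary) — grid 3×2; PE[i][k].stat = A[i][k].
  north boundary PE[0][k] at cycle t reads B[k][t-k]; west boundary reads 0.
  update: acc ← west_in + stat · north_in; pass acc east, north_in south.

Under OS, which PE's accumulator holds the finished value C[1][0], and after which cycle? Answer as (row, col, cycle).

(row, col, cycle) = (1, 0, 2)

OS — PE[1][0] is where C[1][0] collects:
  cycle 0: PE[1][0] → acc 0, east 0, south 0
  cycle 1: PE[1][0] → acc 4, east 1, south 4
  cycle 2: PE[1][0] → acc 24, east 4, south 5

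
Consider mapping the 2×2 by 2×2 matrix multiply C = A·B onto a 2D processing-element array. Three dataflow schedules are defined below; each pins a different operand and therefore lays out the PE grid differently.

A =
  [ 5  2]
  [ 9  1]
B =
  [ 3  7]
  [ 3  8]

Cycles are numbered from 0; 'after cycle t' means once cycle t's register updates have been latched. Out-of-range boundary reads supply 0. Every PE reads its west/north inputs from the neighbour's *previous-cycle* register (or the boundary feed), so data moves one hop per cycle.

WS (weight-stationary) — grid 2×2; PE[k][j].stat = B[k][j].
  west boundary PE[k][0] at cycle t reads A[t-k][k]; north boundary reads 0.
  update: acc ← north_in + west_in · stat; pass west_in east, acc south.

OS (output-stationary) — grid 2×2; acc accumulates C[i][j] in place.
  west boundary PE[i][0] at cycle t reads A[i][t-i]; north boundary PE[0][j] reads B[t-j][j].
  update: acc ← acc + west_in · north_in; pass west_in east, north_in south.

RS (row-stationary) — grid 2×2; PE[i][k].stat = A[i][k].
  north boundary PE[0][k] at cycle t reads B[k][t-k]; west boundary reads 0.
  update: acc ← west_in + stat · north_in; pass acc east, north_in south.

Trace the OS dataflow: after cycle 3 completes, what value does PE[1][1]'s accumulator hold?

PE[1][1].acc = 71

Tracing OS — 2×2 array, target PE[1][1]:
  @0  [0,1]  acc 0  |  →0  ↓0
  @0  [1,0]  acc 0  |  →0  ↓0
  @0  [1,1]  acc 0  |  →0  ↓0
  @1  [0,1]  acc 35  |  →5  ↓7
  @1  [1,0]  acc 27  |  →9  ↓3
  @1  [1,1]  acc 0  |  →0  ↓0
  @2  [0,1]  acc 51  |  →2  ↓8
  @2  [1,0]  acc 30  |  →1  ↓3
  @2  [1,1]  acc 63  |  →9  ↓7
  @3  [0,1]  acc 51  |  →0  ↓0
  @3  [1,0]  acc 30  |  →0  ↓0
  @3  [1,1]  acc 71  |  →1  ↓8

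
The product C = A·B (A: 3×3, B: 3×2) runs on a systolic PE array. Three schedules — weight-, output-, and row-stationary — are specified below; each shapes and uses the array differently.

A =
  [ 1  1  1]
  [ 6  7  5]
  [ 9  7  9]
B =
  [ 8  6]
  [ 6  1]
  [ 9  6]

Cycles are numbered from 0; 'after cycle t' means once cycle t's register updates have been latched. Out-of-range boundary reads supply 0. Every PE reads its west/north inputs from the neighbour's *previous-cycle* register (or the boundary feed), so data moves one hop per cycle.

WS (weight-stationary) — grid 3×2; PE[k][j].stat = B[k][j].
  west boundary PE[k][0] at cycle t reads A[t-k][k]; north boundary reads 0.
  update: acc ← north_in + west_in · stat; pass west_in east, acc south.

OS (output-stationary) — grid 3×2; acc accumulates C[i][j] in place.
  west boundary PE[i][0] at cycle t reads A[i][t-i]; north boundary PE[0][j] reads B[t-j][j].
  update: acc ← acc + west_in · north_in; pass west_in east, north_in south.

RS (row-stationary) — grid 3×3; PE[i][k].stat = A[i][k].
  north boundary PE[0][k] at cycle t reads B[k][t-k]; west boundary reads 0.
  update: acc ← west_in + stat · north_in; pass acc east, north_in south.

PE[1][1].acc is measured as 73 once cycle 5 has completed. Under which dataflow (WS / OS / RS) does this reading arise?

Under WS (3×2), PE[1][1]:
  [0] (1,1) acc=0 (h:0 v:0)
  [1] (1,1) acc=0 (h:0 v:0)
  [2] (1,1) acc=7 (h:1 v:7)
  [3] (1,1) acc=43 (h:7 v:43)
  [4] (1,1) acc=61 (h:7 v:61)
  [5] (1,1) acc=0 (h:0 v:0)
Under OS (3×2), PE[1][1]:
  [0] (1,1) acc=0 (h:0 v:0)
  [1] (1,1) acc=0 (h:0 v:0)
  [2] (1,1) acc=36 (h:6 v:6)
  [3] (1,1) acc=43 (h:7 v:1)
  [4] (1,1) acc=73 (h:5 v:6)
  [5] (1,1) acc=73 (h:0 v:0)
Under RS (3×3), PE[1][1]:
  [0] (1,1) acc=0 (h:0 v:0)
  [1] (1,1) acc=0 (h:0 v:0)
  [2] (1,1) acc=90 (h:90 v:6)
  [3] (1,1) acc=43 (h:43 v:1)
  [4] (1,1) acc=0 (h:0 v:0)
  [5] (1,1) acc=0 (h:0 v:0)

dataflow = OS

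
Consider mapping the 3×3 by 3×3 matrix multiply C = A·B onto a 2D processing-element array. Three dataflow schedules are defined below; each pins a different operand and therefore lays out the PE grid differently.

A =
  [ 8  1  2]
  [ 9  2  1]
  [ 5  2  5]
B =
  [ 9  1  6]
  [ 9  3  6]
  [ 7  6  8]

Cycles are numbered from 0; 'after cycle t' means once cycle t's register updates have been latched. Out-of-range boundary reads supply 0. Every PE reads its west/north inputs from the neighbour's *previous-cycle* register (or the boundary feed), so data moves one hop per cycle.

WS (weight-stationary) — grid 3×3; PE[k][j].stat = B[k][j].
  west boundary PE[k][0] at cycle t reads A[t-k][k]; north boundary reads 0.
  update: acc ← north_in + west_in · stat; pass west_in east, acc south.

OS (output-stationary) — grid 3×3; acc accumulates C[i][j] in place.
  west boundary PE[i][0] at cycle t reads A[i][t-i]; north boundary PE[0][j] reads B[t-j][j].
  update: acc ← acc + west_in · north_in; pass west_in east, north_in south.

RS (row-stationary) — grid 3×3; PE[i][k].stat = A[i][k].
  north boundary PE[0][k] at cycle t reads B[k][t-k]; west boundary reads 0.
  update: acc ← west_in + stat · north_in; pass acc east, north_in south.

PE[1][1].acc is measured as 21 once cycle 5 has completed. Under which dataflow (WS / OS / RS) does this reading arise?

WS [3×3] PE[1][1] across cycles:
  c0 r1c1: 0 / 0 / 0
  c1 r1c1: 0 / 0 / 0
  c2 r1c1: 11 / 1 / 11
  c3 r1c1: 15 / 2 / 15
  c4 r1c1: 11 / 2 / 11
  c5 r1c1: 0 / 0 / 0
OS [3×3] PE[1][1] across cycles:
  c0 r1c1: 0 / 0 / 0
  c1 r1c1: 0 / 0 / 0
  c2 r1c1: 9 / 9 / 1
  c3 r1c1: 15 / 2 / 3
  c4 r1c1: 21 / 1 / 6
  c5 r1c1: 21 / 0 / 0
RS [3×3] PE[1][1] across cycles:
  c0 r1c1: 0 / 0 / 0
  c1 r1c1: 0 / 0 / 0
  c2 r1c1: 99 / 99 / 9
  c3 r1c1: 15 / 15 / 3
  c4 r1c1: 66 / 66 / 6
  c5 r1c1: 0 / 0 / 0

dataflow = OS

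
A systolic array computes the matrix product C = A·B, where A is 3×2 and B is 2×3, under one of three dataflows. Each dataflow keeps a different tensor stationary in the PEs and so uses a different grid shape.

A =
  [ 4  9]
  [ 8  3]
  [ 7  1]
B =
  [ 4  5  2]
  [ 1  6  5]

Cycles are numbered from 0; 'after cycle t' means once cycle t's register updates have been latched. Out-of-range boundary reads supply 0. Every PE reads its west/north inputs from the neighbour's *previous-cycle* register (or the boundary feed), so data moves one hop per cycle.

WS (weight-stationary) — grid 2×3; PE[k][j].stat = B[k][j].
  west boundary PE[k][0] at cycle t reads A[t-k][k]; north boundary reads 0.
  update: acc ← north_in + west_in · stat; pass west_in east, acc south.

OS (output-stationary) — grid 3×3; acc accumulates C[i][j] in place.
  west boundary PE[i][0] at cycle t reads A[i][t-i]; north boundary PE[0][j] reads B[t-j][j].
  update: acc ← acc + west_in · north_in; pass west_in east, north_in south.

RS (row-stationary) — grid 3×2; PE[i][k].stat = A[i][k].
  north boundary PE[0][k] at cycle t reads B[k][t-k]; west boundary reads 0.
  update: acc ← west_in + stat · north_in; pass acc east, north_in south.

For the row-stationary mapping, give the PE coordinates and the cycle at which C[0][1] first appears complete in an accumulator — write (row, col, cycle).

RS — PE[0][1] is where C[0][1] collects:
  0: (0,1).acc=0  regs=<0,0>
  1: (0,1).acc=25  regs=<25,1>
  2: (0,1).acc=74  regs=<74,6>

(row, col, cycle) = (0, 1, 2)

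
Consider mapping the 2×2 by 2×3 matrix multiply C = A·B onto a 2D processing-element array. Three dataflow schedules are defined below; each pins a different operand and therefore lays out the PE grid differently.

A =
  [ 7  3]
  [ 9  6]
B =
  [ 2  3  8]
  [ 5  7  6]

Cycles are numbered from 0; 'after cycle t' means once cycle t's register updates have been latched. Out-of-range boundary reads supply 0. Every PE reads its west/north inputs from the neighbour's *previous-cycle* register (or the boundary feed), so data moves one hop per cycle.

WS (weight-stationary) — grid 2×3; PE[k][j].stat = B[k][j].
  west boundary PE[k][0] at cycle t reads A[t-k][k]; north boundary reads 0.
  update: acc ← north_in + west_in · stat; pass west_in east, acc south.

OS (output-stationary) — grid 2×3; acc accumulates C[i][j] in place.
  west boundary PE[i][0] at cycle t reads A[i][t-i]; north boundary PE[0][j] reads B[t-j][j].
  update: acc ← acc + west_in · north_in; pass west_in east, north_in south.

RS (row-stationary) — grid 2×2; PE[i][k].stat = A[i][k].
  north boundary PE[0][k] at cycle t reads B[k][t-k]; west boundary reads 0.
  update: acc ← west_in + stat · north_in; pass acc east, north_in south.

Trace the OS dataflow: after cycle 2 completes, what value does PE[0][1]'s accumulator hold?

PE[0][1].acc = 42

OS on a 2×3 grid — tracing PE[0][1] and its feeders:
  c0 r0c0: 14 / 7 / 2
  c0 r0c1: 0 / 0 / 0
  c1 r0c0: 29 / 3 / 5
  c1 r0c1: 21 / 7 / 3
  c2 r0c0: 29 / 0 / 0
  c2 r0c1: 42 / 3 / 7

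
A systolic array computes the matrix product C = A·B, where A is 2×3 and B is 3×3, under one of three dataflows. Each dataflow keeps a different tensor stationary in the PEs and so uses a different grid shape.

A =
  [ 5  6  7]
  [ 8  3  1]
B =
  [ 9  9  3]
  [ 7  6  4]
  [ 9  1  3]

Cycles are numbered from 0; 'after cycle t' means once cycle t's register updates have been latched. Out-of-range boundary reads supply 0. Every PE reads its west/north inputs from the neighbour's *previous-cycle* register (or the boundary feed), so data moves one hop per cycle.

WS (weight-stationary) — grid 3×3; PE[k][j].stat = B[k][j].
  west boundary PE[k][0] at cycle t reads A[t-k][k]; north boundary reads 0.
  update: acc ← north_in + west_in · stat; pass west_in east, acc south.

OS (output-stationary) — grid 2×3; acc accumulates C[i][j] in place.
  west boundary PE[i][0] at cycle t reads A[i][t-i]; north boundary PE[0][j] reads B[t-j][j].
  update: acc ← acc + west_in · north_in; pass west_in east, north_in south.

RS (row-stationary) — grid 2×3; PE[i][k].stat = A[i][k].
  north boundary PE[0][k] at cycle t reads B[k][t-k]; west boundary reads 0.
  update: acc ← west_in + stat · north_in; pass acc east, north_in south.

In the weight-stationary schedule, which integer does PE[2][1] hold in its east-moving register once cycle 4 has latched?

register = 1

WS 3×3: PE[2][1] cycle-by-cycle (with neighbour feeds):
  after 0 — PE[1][1] acc=0, pass-E 0, pass-S 0
  after 0 — PE[2][0] acc=0, pass-E 0, pass-S 0
  after 0 — PE[2][1] acc=0, pass-E 0, pass-S 0
  after 1 — PE[1][1] acc=0, pass-E 0, pass-S 0
  after 1 — PE[2][0] acc=0, pass-E 0, pass-S 0
  after 1 — PE[2][1] acc=0, pass-E 0, pass-S 0
  after 2 — PE[1][1] acc=81, pass-E 6, pass-S 81
  after 2 — PE[2][0] acc=150, pass-E 7, pass-S 150
  after 2 — PE[2][1] acc=0, pass-E 0, pass-S 0
  after 3 — PE[1][1] acc=90, pass-E 3, pass-S 90
  after 3 — PE[2][0] acc=102, pass-E 1, pass-S 102
  after 3 — PE[2][1] acc=88, pass-E 7, pass-S 88
  after 4 — PE[1][1] acc=0, pass-E 0, pass-S 0
  after 4 — PE[2][0] acc=0, pass-E 0, pass-S 0
  after 4 — PE[2][1] acc=91, pass-E 1, pass-S 91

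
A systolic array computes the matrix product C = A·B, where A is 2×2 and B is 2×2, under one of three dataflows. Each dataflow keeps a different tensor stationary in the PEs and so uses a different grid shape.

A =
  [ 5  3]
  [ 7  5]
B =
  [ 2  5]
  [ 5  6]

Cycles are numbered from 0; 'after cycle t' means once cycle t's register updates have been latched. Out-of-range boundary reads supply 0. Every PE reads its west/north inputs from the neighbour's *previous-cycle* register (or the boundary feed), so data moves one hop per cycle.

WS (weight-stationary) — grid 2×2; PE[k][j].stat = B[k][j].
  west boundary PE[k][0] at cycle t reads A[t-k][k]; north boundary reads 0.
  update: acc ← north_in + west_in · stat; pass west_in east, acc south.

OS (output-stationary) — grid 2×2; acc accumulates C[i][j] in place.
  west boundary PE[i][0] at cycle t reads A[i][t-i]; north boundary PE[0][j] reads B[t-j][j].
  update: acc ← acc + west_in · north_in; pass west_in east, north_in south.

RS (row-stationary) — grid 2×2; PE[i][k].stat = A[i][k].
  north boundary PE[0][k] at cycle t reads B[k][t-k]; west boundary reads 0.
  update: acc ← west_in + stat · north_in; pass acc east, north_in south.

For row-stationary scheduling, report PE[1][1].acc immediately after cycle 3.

PE[1][1].acc = 65

RS 2×2: PE[1][1] cycle-by-cycle (with neighbour feeds):
  step 0 · PE0,1: acc=0; fwd→0 fwd↓0
  step 0 · PE1,0: acc=0; fwd→0 fwd↓0
  step 0 · PE1,1: acc=0; fwd→0 fwd↓0
  step 1 · PE0,1: acc=25; fwd→25 fwd↓5
  step 1 · PE1,0: acc=14; fwd→14 fwd↓2
  step 1 · PE1,1: acc=0; fwd→0 fwd↓0
  step 2 · PE0,1: acc=43; fwd→43 fwd↓6
  step 2 · PE1,0: acc=35; fwd→35 fwd↓5
  step 2 · PE1,1: acc=39; fwd→39 fwd↓5
  step 3 · PE0,1: acc=0; fwd→0 fwd↓0
  step 3 · PE1,0: acc=0; fwd→0 fwd↓0
  step 3 · PE1,1: acc=65; fwd→65 fwd↓6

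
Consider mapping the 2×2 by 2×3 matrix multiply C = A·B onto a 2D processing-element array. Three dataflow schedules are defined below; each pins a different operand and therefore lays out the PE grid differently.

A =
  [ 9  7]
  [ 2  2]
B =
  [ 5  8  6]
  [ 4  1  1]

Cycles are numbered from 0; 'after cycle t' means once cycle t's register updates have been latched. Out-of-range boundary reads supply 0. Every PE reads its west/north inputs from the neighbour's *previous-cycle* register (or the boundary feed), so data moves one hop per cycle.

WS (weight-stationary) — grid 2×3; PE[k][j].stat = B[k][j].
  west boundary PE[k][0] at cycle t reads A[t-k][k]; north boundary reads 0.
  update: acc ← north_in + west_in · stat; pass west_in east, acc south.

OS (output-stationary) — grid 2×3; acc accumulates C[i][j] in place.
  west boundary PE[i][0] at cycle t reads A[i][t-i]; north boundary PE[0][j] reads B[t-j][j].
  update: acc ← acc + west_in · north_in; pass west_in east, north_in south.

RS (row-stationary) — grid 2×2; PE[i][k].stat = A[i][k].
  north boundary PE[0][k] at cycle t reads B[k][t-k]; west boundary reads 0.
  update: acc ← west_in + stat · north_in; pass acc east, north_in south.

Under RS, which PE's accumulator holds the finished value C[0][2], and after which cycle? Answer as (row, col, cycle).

RS: C[0][2] accumulates in PE[0][1]:
  [0] (0,1) acc=0 (h:0 v:0)
  [1] (0,1) acc=73 (h:73 v:4)
  [2] (0,1) acc=79 (h:79 v:1)
  [3] (0,1) acc=61 (h:61 v:1)

(row, col, cycle) = (0, 1, 3)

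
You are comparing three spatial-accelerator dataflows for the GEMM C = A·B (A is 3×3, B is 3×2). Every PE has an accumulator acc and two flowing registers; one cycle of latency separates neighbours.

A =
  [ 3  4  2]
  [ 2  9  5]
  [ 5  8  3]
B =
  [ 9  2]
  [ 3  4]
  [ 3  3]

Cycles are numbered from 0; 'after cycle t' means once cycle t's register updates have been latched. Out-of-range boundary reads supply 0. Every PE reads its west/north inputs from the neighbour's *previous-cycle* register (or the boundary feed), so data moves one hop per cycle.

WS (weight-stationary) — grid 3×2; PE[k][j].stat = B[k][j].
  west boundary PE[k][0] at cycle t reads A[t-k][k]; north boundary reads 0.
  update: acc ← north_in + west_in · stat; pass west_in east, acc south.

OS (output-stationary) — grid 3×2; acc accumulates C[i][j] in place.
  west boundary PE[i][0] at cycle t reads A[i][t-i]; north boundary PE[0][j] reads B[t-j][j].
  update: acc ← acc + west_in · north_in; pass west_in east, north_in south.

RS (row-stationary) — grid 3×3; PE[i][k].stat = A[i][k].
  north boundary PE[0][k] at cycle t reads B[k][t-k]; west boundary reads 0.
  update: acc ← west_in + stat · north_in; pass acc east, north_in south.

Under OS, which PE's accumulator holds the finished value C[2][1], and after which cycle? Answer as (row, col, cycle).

OS — PE[2][1] is where C[2][1] collects:
  after 0 — PE[2][1] acc=0, pass-E 0, pass-S 0
  after 1 — PE[2][1] acc=0, pass-E 0, pass-S 0
  after 2 — PE[2][1] acc=0, pass-E 0, pass-S 0
  after 3 — PE[2][1] acc=10, pass-E 5, pass-S 2
  after 4 — PE[2][1] acc=42, pass-E 8, pass-S 4
  after 5 — PE[2][1] acc=51, pass-E 3, pass-S 3

(row, col, cycle) = (2, 1, 5)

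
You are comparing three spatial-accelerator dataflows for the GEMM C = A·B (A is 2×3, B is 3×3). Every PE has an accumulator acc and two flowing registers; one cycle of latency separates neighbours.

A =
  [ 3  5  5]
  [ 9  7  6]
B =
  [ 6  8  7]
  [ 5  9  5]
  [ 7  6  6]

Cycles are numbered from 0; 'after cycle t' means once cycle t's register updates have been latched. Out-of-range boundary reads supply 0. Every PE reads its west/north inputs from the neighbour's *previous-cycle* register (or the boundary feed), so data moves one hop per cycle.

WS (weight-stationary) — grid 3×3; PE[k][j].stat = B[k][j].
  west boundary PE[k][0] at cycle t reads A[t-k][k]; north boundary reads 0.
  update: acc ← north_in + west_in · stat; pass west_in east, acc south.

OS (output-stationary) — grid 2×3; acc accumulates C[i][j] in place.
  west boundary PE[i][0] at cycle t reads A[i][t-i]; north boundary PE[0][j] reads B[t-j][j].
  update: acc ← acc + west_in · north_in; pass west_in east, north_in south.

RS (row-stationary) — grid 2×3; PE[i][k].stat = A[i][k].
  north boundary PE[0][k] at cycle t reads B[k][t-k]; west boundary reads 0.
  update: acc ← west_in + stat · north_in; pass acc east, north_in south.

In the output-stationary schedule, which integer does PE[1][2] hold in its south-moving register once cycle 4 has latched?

register = 5

OS 2×3: PE[1][2] cycle-by-cycle (with neighbour feeds):
  0: (0,2).acc=0  regs=<0,0>
  0: (1,1).acc=0  regs=<0,0>
  0: (1,2).acc=0  regs=<0,0>
  1: (0,2).acc=0  regs=<0,0>
  1: (1,1).acc=0  regs=<0,0>
  1: (1,2).acc=0  regs=<0,0>
  2: (0,2).acc=21  regs=<3,7>
  2: (1,1).acc=72  regs=<9,8>
  2: (1,2).acc=0  regs=<0,0>
  3: (0,2).acc=46  regs=<5,5>
  3: (1,1).acc=135  regs=<7,9>
  3: (1,2).acc=63  regs=<9,7>
  4: (0,2).acc=76  regs=<5,6>
  4: (1,1).acc=171  regs=<6,6>
  4: (1,2).acc=98  regs=<7,5>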